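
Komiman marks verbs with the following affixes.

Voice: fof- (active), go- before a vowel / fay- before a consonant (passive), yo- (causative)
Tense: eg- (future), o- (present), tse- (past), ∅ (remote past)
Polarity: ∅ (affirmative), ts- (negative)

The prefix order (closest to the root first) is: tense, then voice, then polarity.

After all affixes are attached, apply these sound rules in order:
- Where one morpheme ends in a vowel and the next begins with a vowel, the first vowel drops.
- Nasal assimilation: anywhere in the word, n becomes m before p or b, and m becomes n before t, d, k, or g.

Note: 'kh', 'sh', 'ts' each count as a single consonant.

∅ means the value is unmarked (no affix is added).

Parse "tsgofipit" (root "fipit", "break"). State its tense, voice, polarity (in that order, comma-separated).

Segment: ts-go-o-fipit.
tense: o- → present.
voice: go/fay- → passive.
polarity: ts- → negative.

present, passive, negative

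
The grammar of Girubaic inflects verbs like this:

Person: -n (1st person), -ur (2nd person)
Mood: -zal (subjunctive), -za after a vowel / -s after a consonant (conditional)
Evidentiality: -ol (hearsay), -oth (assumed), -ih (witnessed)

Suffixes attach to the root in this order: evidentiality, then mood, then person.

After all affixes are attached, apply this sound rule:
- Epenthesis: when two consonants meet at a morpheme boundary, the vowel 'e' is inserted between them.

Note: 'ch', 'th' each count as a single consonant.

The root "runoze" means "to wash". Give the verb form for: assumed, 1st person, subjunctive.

runozeothezalen

Attach evidentiality assumed -oth → runozeoth.
Attach mood subjunctive -zal → runozeothzal.
Attach person 1st person -n → runozeothzaln.
Apply epenthesis: runozeothzaln → runozeothezalen.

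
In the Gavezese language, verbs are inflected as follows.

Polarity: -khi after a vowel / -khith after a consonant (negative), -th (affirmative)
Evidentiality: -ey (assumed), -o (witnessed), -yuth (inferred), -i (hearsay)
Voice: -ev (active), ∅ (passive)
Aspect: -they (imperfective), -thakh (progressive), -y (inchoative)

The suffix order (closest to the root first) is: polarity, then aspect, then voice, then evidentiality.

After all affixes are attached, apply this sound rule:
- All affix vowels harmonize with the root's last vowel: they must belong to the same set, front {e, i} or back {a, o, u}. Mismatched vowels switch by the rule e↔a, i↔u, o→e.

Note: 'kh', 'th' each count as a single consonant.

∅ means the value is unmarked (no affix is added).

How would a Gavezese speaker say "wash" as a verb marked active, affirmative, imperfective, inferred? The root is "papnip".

papnipththeyevyith

Attach polarity affirmative -th → papnipth.
Attach aspect imperfective -they → papnipththey.
Attach voice active -ev → papnipththeyev.
Attach evidentiality inferred -yuth → papnipththeyevyuth.
Apply vowel harmony: papnipththeyevyuth → papnipththeyevyith.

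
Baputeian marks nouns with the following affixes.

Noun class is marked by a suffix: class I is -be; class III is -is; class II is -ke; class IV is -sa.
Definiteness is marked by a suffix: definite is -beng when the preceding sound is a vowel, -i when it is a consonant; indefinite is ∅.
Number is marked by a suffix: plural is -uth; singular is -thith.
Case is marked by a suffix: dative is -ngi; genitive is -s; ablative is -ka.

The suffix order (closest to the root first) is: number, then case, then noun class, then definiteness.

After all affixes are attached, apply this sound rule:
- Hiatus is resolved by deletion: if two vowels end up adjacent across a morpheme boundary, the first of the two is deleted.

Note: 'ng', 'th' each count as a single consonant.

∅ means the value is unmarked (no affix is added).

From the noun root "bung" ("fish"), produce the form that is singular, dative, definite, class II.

bungthithngikebeng

Attach number singular -thith → bungthith.
Attach case dative -ngi → bungthithngi.
Attach noun class class II -ke → bungthithngike.
Attach definiteness definite -beng (after vowel 'e') → bungthithngikebeng.
Vowel deletion: no change.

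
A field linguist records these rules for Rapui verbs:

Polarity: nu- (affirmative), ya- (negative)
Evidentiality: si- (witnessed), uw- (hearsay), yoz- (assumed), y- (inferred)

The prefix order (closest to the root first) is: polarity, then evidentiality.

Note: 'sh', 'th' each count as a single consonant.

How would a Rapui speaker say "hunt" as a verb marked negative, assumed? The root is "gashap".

Attach polarity negative ya- → yagashap.
Attach evidentiality assumed yoz- → yozyagashap.

yozyagashap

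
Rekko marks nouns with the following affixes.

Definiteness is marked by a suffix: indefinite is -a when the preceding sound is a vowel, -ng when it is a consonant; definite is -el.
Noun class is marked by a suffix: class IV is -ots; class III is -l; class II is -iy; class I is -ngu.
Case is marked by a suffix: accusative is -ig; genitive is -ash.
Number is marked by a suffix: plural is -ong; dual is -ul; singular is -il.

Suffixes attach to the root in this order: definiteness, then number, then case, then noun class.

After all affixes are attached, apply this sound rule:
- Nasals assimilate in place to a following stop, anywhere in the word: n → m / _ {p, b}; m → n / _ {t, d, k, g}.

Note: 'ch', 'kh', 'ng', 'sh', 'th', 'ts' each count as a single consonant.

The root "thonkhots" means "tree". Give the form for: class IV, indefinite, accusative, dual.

Attach definiteness indefinite -ng (after consonant 'ts') → thonkhotsng.
Attach number dual -ul → thonkhotsngul.
Attach case accusative -ig → thonkhotsngulig.
Attach noun class class IV -ots → thonkhotsnguligots.
Nasal assimilation: no change.

thonkhotsnguligots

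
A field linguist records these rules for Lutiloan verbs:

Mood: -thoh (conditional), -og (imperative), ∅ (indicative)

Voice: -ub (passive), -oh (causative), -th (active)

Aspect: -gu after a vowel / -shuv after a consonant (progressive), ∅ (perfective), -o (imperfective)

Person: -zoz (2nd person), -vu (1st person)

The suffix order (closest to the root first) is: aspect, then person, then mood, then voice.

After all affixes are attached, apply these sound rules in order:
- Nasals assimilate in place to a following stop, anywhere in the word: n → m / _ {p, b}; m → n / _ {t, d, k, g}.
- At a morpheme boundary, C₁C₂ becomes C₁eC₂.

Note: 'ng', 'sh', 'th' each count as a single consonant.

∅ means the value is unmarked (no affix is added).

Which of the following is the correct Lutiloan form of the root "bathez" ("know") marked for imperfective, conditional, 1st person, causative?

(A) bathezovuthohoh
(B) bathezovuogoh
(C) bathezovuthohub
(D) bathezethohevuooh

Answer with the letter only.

A

Attach aspect imperfective -o → bathezo.
Attach person 1st person -vu → bathezovu.
Attach mood conditional -thoh → bathezovuthoh.
Attach voice causative -oh → bathezovuthohoh.
Nasal assimilation: no change.
Epenthesis: no change.
So the correct form is bathezovuthohoh, option (A).
(C) bathezovuthohub is wrong: it uses passive instead of causative for voice.
(D) bathezethohevuooh is wrong: it has the affixes in the wrong order.
(B) bathezovuogoh is wrong: it uses imperative instead of conditional for mood.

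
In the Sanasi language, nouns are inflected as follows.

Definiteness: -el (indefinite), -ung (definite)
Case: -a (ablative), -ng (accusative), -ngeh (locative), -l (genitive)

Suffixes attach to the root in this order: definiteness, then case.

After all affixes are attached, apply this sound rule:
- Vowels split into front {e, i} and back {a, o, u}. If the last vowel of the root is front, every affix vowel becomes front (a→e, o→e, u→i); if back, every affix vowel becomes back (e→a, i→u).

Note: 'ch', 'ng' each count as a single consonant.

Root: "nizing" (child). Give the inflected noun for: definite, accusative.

Attach definiteness definite -ung → nizingung.
Attach case accusative -ng → nizingungng.
Apply vowel harmony: nizingungng → nizingingng.

nizingingng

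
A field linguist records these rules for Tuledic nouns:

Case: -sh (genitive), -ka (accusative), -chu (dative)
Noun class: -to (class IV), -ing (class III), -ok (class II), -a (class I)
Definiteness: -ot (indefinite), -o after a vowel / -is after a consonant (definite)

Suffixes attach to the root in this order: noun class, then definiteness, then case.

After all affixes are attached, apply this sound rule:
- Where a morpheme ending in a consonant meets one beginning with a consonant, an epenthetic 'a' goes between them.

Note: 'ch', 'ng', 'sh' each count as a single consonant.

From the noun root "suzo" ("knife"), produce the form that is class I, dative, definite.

suzoaochu

Attach noun class class I -a → suzoa.
Attach definiteness definite -o (after vowel 'a') → suzoao.
Attach case dative -chu → suzoaochu.
Epenthesis: no change.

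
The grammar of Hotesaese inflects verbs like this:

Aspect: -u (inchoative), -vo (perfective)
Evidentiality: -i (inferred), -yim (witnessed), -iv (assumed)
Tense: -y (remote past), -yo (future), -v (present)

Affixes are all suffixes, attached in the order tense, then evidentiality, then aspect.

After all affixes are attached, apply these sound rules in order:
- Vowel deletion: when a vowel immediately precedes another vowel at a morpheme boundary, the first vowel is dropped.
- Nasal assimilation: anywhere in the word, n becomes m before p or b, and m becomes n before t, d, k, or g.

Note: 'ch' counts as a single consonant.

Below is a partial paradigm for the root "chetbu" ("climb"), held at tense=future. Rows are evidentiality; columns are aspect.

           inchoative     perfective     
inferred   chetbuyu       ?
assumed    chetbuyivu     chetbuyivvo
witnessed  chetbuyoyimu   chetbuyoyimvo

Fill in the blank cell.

Attach tense future -yo → chetbuyo.
Attach evidentiality inferred -i → chetbuyoi.
Attach aspect perfective -vo → chetbuyoivo.
Apply vowel deletion: chetbuyoivo → chetbuyivo.
Nasal assimilation: no change.

chetbuyivo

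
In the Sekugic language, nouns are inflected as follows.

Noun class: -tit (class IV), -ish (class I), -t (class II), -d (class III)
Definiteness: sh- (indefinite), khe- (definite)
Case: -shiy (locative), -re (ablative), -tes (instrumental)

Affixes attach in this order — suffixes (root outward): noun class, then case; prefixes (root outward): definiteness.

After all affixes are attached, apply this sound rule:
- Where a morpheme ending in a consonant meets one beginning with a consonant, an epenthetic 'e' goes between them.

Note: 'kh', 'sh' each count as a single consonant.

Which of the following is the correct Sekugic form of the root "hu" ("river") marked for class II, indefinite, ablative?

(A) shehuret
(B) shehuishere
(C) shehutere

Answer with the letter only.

C

Attach definiteness indefinite sh- → shhu.
Attach noun class class II -t → shhut.
Attach case ablative -re → shhutre.
Apply epenthesis: shhutre → shehutere.
So the correct form is shehutere, option (C).
(B) shehuishere is wrong: it uses class I instead of class II for noun class.
(A) shehuret is wrong: it has the affixes in the wrong order.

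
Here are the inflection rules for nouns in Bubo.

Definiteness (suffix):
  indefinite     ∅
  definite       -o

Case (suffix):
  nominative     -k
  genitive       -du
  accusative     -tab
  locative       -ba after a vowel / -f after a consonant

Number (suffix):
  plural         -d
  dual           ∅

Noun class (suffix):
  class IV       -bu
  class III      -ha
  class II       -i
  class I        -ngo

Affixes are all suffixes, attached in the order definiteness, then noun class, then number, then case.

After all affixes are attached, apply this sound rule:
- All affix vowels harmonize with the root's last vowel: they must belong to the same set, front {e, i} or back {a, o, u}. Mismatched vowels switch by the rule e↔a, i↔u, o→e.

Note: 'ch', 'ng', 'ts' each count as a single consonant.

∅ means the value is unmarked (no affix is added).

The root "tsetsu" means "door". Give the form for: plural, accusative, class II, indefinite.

definiteness = indefinite: zero marking, form stays tsetsu.
Attach noun class class II -i → tsetsui.
Attach number plural -d → tsetsuid.
Attach case accusative -tab → tsetsuidtab.
Apply vowel harmony: tsetsuidtab → tsetsuudtab.

tsetsuudtab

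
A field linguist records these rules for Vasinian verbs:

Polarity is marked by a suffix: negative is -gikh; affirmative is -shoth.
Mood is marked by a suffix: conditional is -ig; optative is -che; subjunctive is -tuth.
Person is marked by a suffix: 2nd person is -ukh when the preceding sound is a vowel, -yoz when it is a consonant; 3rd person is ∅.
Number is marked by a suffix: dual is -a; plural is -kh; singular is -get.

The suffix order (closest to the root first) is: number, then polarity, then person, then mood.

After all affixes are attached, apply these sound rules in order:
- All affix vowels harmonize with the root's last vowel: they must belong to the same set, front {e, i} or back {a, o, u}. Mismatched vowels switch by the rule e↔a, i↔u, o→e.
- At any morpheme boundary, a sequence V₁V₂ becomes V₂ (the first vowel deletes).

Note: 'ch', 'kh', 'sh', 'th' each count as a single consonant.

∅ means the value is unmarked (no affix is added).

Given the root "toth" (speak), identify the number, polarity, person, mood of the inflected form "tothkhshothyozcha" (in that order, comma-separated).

plural, affirmative, 2nd person, optative

Segment: toth-kh-shoth-yoz-che.
number: -kh → plural.
polarity: -shoth → affirmative.
person: -ukh/yoz → 2nd person.
mood: -che → optative.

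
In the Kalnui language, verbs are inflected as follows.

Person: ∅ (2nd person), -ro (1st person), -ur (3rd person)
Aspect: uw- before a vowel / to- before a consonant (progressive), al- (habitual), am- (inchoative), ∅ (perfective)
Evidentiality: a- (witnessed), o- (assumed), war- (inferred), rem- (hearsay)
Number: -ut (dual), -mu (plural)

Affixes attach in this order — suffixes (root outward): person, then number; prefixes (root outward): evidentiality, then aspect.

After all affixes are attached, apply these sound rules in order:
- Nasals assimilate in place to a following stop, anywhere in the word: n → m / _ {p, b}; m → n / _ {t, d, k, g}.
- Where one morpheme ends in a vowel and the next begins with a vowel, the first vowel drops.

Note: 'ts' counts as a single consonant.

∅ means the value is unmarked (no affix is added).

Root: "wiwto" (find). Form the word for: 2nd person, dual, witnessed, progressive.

uwawiwtut

person = 2nd person: zero marking, form stays wiwto.
Attach evidentiality witnessed a- → awiwto.
Attach aspect progressive uw- (before vowel 'a') → uwawiwto.
Attach number dual -ut → uwawiwtout.
Nasal assimilation: no change.
Apply vowel deletion: uwawiwtout → uwawiwtut.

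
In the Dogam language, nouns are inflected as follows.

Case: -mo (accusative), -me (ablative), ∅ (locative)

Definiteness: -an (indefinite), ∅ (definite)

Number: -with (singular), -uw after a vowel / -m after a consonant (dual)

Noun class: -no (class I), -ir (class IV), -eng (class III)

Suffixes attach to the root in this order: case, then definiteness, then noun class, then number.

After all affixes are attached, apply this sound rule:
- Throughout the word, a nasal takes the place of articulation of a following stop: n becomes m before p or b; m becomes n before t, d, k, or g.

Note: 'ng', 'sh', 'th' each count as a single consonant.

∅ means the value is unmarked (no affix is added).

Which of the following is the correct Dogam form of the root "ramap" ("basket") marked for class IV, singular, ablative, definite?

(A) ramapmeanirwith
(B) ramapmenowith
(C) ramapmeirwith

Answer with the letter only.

Attach case ablative -me → ramapme.
definiteness = definite: zero marking, form stays ramapme.
Attach noun class class IV -ir → ramapmeir.
Attach number singular -with → ramapmeirwith.
Nasal assimilation: no change.
So the correct form is ramapmeirwith, option (C).
(B) ramapmenowith is wrong: it uses class I instead of class IV for noun class.
(A) ramapmeanirwith is wrong: it uses indefinite instead of definite for definiteness.

C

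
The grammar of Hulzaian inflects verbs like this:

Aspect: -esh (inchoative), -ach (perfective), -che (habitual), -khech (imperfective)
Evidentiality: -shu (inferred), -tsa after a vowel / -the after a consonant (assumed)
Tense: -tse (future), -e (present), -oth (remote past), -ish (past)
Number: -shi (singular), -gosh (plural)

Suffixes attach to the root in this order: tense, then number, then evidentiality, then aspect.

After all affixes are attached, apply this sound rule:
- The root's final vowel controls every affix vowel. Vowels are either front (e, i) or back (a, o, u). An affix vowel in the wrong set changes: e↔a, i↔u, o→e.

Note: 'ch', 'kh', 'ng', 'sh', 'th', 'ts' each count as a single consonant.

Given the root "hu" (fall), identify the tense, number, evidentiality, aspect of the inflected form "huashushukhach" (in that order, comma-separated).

present, singular, inferred, imperfective

Segment: hu-e-shi-shu-khech.
tense: -e → present.
number: -shi → singular.
evidentiality: -shu → inferred.
aspect: -khech → imperfective.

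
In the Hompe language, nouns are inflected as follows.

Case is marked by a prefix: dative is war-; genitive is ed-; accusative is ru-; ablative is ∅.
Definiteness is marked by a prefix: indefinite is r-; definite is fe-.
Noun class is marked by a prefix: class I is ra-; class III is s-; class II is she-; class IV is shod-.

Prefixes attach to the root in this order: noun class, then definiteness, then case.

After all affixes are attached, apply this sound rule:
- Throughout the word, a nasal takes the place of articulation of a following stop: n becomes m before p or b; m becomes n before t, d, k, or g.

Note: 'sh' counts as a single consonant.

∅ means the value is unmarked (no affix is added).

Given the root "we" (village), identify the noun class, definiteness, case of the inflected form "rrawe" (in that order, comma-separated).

class I, indefinite, ablative

Segment: r-ra-we.
noun class: ra- → class I.
definiteness: r- → indefinite.
case: ∅ → ablative.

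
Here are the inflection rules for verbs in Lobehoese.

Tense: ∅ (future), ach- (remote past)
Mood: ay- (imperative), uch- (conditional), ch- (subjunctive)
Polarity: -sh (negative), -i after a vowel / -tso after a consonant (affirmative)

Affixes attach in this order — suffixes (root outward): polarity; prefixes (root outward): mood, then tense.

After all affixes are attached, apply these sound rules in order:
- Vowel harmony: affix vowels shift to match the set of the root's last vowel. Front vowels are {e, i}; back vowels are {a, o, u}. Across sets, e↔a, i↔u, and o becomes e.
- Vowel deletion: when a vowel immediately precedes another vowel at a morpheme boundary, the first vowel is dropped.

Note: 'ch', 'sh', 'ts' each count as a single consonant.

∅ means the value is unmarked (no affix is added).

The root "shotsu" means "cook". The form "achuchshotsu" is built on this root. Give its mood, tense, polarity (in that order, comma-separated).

conditional, remote past, affirmative

Segment: ach-uch-shotsu-i.
mood: uch- → conditional.
tense: ach- → remote past.
polarity: -i/tso → affirmative.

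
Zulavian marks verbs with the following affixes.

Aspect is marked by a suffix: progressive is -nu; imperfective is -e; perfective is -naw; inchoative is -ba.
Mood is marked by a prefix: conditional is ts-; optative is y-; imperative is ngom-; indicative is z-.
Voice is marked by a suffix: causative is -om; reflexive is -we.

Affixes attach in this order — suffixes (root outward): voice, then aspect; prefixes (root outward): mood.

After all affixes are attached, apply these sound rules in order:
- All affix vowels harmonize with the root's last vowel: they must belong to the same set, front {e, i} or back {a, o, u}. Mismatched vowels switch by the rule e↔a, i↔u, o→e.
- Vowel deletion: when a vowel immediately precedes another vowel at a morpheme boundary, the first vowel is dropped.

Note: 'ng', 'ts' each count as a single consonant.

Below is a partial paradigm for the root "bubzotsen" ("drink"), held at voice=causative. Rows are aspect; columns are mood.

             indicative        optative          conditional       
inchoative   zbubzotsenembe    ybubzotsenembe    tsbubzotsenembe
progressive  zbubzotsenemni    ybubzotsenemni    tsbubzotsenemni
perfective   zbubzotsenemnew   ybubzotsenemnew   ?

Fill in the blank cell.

Attach voice causative -om → bubzotsenom.
Attach mood conditional ts- → tsbubzotsenom.
Attach aspect perfective -naw → tsbubzotsenomnaw.
Apply vowel harmony: tsbubzotsenomnaw → tsbubzotsenemnew.
Vowel deletion: no change.

tsbubzotsenemnew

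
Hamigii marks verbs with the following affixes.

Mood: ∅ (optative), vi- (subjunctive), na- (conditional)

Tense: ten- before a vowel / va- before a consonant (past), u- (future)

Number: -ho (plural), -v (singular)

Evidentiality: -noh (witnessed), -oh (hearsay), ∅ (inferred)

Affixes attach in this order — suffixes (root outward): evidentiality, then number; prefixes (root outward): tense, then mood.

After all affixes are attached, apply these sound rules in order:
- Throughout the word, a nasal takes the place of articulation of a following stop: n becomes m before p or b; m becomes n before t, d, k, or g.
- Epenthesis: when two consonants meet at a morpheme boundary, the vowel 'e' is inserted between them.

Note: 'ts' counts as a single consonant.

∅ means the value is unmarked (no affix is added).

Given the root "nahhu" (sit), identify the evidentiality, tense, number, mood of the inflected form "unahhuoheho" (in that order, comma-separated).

hearsay, future, plural, optative

Segment: u-nahhu-oh-ho.
evidentiality: -oh → hearsay.
tense: u- → future.
number: -ho → plural.
mood: ∅ → optative.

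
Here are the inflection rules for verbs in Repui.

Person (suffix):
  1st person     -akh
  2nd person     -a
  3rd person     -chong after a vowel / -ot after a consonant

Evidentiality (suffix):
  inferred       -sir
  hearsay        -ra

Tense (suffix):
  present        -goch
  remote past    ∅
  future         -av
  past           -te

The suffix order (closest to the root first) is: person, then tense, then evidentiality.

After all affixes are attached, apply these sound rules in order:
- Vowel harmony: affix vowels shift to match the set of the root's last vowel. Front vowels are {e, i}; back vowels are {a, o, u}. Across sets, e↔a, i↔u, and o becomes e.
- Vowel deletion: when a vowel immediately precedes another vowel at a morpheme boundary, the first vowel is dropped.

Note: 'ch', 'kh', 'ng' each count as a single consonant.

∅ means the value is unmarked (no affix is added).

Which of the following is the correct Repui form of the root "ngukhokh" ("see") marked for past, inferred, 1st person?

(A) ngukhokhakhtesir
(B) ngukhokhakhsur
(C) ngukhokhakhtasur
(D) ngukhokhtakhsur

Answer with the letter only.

Attach person 1st person -akh → ngukhokhakh.
Attach tense past -te → ngukhokhakhte.
Attach evidentiality inferred -sir → ngukhokhakhtesir.
Apply vowel harmony: ngukhokhakhtesir → ngukhokhakhtasur.
Vowel deletion: no change.
So the correct form is ngukhokhakhtasur, option (C).
(A) ngukhokhakhtesir is wrong: it fails to apply the sound rule(s).
(D) ngukhokhtakhsur is wrong: it has the affixes in the wrong order.
(B) ngukhokhakhsur is wrong: it uses remote past instead of past for tense.

C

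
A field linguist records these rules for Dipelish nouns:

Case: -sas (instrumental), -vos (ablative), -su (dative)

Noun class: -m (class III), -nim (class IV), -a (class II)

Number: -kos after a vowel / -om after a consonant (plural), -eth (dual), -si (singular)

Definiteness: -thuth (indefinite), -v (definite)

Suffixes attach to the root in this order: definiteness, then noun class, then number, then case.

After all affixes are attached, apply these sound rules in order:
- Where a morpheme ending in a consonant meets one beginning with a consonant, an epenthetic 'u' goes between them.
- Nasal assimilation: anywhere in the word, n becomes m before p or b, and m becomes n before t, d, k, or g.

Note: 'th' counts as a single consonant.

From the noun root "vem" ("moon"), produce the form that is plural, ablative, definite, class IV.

Attach definiteness definite -v → vemv.
Attach noun class class IV -nim → vemvnim.
Attach number plural -om (after consonant 'm') → vemvnimom.
Attach case ablative -vos → vemvnimomvos.
Apply epenthesis: vemvnimomvos → vemuvunimomuvos.
Nasal assimilation: no change.

vemuvunimomuvos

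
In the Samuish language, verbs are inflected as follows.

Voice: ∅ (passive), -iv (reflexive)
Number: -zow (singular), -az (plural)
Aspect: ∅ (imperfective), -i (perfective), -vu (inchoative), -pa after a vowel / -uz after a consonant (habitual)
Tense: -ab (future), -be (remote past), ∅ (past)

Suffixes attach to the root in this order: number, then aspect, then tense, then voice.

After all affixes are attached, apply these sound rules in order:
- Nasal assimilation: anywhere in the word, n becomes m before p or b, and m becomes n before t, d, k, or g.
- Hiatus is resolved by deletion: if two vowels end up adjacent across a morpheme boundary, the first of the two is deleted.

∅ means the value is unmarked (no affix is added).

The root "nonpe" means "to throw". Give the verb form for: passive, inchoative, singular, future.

Attach number singular -zow → nonpezow.
Attach aspect inchoative -vu → nonpezowvu.
Attach tense future -ab → nonpezowvuab.
voice = passive: zero marking, form stays nonpezowvuab.
Apply nasal assimilation: nonpezowvuab → nompezowvuab.
Apply vowel deletion: nompezowvuab → nompezowvab.

nompezowvab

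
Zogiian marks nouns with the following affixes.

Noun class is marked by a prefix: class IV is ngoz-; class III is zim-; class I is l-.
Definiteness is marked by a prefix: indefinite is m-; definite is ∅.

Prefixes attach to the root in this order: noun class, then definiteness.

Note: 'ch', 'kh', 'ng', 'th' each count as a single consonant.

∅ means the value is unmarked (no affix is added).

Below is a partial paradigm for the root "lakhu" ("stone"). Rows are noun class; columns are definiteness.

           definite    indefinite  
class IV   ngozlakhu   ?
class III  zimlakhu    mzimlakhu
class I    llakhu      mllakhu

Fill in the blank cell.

mngozlakhu

Attach noun class class IV ngoz- → ngozlakhu.
Attach definiteness indefinite m- → mngozlakhu.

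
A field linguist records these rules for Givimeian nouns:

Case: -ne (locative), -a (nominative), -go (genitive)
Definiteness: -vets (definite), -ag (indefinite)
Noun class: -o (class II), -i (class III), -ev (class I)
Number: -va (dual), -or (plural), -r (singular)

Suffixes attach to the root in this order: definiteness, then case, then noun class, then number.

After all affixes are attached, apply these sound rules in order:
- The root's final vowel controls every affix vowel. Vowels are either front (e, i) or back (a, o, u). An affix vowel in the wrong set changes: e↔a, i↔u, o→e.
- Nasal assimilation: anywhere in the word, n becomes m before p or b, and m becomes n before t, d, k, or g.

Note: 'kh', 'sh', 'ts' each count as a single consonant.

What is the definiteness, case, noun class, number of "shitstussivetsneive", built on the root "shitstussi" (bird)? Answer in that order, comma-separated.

Segment: shitstussi-vets-ne-i-va.
definiteness: -vets → definite.
case: -ne → locative.
noun class: -i → class III.
number: -va → dual.

definite, locative, class III, dual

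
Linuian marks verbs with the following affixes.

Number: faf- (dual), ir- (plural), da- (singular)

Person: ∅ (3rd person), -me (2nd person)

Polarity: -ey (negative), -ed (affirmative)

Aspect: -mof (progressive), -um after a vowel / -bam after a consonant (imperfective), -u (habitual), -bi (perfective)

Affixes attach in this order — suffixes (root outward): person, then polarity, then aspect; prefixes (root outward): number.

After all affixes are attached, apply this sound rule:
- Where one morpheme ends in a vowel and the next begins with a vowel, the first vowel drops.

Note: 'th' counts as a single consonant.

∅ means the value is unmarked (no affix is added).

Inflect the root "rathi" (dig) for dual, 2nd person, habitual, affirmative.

Attach person 2nd person -me → rathime.
Attach polarity affirmative -ed → rathimeed.
Attach number dual faf- → fafrathimeed.
Attach aspect habitual -u → fafrathimeedu.
Apply vowel deletion: fafrathimeedu → fafrathimedu.

fafrathimedu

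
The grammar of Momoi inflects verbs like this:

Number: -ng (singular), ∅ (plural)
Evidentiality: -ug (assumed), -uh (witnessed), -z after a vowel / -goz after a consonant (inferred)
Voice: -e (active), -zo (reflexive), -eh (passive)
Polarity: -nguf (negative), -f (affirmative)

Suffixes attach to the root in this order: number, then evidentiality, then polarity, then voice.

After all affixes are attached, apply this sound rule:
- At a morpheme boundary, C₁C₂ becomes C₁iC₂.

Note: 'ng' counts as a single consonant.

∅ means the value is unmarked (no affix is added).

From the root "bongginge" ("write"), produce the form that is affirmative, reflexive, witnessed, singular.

Attach number singular -ng → bonggingeng.
Attach evidentiality witnessed -uh → bonggingenguh.
Attach polarity affirmative -f → bonggingenguhf.
Attach voice reflexive -zo → bonggingenguhfzo.
Apply epenthesis: bonggingenguhfzo → bonggingenguhifizo.

bonggingenguhifizo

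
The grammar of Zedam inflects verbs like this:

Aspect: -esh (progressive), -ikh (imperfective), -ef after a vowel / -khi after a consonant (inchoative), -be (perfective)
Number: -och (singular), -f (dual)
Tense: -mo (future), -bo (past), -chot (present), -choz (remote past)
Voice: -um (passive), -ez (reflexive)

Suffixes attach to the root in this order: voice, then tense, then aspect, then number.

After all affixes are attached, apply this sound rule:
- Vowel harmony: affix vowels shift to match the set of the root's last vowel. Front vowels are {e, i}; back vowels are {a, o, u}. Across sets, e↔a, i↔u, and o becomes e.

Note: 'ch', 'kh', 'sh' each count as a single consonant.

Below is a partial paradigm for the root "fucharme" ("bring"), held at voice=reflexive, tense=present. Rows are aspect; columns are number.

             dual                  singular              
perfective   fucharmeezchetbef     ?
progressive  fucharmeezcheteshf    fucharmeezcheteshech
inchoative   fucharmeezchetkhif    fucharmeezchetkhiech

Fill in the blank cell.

Attach voice reflexive -ez → fucharmeez.
Attach tense present -chot → fucharmeezchot.
Attach aspect perfective -be → fucharmeezchotbe.
Attach number singular -och → fucharmeezchotbeoch.
Apply vowel harmony: fucharmeezchotbeoch → fucharmeezchetbeech.

fucharmeezchetbeech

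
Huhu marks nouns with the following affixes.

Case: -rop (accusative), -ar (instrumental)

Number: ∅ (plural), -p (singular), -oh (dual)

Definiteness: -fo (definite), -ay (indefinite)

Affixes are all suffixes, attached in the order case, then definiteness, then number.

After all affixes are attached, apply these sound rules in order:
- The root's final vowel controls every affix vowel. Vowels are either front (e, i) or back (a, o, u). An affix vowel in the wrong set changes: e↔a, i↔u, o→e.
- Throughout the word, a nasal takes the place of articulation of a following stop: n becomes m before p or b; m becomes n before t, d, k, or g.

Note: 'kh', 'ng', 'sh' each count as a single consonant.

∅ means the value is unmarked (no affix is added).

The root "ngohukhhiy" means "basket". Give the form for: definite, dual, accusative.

ngohukhhiyrepfeeh

Attach case accusative -rop → ngohukhhiyrop.
Attach definiteness definite -fo → ngohukhhiyropfo.
Attach number dual -oh → ngohukhhiyropfooh.
Apply vowel harmony: ngohukhhiyropfooh → ngohukhhiyrepfeeh.
Nasal assimilation: no change.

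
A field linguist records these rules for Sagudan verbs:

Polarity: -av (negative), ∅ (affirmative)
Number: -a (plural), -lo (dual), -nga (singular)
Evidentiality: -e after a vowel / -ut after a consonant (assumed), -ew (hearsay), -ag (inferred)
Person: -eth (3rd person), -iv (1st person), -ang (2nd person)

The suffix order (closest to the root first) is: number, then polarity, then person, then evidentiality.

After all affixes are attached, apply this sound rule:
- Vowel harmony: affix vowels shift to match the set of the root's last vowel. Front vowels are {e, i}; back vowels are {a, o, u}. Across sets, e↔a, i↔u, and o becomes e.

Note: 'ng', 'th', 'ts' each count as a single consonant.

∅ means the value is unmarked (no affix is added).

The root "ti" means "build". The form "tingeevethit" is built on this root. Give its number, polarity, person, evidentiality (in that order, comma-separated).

Segment: ti-nga-av-eth-ut.
number: -nga → singular.
polarity: -av → negative.
person: -eth → 3rd person.
evidentiality: -e/ut → assumed.

singular, negative, 3rd person, assumed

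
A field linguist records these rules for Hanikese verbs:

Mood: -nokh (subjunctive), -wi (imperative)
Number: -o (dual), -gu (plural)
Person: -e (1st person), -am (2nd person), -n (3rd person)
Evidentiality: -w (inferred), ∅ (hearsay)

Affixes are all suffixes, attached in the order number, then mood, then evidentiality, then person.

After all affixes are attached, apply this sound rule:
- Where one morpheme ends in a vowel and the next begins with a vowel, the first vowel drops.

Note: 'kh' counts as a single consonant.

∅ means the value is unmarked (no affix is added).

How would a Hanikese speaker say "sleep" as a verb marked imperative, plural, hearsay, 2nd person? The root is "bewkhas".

Attach number plural -gu → bewkhasgu.
Attach mood imperative -wi → bewkhasguwi.
evidentiality = hearsay: zero marking, form stays bewkhasguwi.
Attach person 2nd person -am → bewkhasguwiam.
Apply vowel deletion: bewkhasguwiam → bewkhasguwam.

bewkhasguwam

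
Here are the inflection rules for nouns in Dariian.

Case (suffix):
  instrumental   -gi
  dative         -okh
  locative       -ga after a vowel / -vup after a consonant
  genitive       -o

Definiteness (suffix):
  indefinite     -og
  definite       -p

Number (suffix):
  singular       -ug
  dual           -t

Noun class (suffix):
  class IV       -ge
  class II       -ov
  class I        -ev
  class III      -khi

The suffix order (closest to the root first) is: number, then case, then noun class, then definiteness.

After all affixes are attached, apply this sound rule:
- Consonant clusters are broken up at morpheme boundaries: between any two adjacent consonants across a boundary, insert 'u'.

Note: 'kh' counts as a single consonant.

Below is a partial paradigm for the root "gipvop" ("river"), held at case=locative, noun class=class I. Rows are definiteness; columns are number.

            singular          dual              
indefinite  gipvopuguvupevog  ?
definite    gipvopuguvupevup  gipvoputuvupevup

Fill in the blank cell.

Attach number dual -t → gipvopt.
Attach case locative -vup (after consonant 't') → gipvoptvup.
Attach noun class class I -ev → gipvoptvupev.
Attach definiteness indefinite -og → gipvoptvupevog.
Apply epenthesis: gipvoptvupevog → gipvoputuvupevog.

gipvoputuvupevog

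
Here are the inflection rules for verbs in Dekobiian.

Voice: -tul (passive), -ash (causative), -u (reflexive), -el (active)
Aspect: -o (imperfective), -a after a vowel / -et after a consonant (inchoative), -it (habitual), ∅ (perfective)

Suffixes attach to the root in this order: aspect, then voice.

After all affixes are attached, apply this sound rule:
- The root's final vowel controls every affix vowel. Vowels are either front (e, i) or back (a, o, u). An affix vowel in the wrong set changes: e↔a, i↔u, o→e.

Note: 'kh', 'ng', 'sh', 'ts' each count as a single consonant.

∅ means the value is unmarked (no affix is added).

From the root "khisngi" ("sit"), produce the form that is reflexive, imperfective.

khisngiei

Attach aspect imperfective -o → khisngio.
Attach voice reflexive -u → khisngiou.
Apply vowel harmony: khisngiou → khisngiei.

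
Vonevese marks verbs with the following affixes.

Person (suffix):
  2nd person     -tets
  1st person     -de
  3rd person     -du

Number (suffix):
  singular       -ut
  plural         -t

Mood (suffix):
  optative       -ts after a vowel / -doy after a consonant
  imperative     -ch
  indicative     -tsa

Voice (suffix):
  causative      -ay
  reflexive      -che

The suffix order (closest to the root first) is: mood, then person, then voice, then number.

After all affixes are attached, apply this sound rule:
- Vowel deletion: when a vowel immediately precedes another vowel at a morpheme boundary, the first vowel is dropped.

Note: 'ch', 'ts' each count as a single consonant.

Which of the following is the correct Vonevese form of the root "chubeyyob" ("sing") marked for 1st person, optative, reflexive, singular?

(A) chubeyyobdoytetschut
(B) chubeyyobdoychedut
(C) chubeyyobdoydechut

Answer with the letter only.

C

Attach mood optative -doy (after consonant 'b') → chubeyyobdoy.
Attach person 1st person -de → chubeyyobdoyde.
Attach voice reflexive -che → chubeyyobdoydeche.
Attach number singular -ut → chubeyyobdoydecheut.
Apply vowel deletion: chubeyyobdoydecheut → chubeyyobdoydechut.
So the correct form is chubeyyobdoydechut, option (C).
(A) chubeyyobdoytetschut is wrong: it uses 2nd person instead of 1st person for person.
(B) chubeyyobdoychedut is wrong: it has the affixes in the wrong order.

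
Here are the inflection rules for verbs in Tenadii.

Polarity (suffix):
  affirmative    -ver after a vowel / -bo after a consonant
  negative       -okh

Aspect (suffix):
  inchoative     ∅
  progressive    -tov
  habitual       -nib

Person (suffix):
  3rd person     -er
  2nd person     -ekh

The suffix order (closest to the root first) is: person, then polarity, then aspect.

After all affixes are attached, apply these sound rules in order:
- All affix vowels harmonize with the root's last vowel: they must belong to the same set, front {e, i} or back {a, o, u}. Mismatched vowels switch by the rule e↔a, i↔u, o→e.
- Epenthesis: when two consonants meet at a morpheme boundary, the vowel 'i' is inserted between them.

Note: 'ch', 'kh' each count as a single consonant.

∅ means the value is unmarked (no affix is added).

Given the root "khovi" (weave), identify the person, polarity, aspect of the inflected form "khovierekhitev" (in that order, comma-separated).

3rd person, negative, progressive

Segment: khovi-er-okh-tov.
person: -er → 3rd person.
polarity: -okh → negative.
aspect: -tov → progressive.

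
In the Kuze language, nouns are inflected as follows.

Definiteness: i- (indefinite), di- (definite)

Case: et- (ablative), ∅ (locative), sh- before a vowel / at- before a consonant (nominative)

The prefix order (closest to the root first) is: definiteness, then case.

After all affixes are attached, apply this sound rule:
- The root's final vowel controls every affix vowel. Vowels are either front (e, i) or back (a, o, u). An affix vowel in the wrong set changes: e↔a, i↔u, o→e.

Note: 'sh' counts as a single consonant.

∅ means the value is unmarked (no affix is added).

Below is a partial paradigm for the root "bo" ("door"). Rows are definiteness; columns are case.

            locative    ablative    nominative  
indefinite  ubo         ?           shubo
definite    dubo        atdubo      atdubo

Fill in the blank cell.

Attach definiteness indefinite i- → ibo.
Attach case ablative et- → etibo.
Apply vowel harmony: etibo → atubo.

atubo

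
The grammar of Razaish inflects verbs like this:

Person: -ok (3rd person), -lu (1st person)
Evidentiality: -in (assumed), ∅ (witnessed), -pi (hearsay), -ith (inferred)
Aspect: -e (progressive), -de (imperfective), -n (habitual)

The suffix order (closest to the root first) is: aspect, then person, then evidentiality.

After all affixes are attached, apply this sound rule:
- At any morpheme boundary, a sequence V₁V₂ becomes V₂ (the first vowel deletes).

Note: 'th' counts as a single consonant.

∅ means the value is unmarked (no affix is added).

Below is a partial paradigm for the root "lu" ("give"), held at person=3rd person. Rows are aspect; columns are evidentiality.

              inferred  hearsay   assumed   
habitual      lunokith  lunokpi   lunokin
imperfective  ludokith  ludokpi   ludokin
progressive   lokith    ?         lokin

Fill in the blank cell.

Attach aspect progressive -e → lue.
Attach person 3rd person -ok → lueok.
Attach evidentiality hearsay -pi → lueokpi.
Apply vowel deletion: lueokpi → lokpi.

lokpi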